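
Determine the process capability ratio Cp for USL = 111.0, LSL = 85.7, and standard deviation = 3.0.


Cp = (USL - LSL) / (6 * sigma)
= (111.0 - 85.7) / (6 * 3.0)
= 25.3000 / 18.0000
= 1.4056

1.4056


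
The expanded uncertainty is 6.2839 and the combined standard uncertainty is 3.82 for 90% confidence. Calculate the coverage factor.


k = U / uc
k = 6.2839 / 3.82
k = 1.645

1.645


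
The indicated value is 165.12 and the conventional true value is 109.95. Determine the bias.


Systematic error = measured - true
= 165.12 - 109.95
= 55.1700

55.1700


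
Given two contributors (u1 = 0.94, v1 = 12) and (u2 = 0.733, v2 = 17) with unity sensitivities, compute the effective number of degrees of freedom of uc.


uc = sqrt(u1^2 + u2^2) = sqrt(0.94^2 + 0.733^2) = 1.1920105
v_eff = uc^4 / (u1^4/v1 + u2^4/v2)
= 1.1920105^4 / (0.94^4/12 + 0.733^4/17)
= 2.0189256 / 0.082043559
v_eff = 24.6080

24.6080


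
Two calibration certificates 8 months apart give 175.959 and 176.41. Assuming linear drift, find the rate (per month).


rate = (v2 - v1) / months
= (176.41 - 175.959) / 8
= 0.4510 / 8
= 0.0564

0.0564


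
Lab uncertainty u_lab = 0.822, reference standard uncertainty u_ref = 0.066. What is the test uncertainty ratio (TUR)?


TUR = u_lab / u_ref
= 0.822 / 0.066
= 12.4545

12.4545


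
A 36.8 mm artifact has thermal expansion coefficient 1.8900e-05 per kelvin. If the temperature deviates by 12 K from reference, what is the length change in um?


dL = L * alpha * dT
= 36.8 * 1.8900e-05 * 12
= 0.0083462 mm
dL_um = 0.0083462 * 1000 = 8.3462 um

8.3462


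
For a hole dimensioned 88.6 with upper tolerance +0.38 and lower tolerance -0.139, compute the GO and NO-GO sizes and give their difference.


GO = nominal - lower_tol (smallest hole = maximum material condition)
GO = 88.6 - 0.139 = 88.461
NO-GO = nominal + upper_tol (largest hole = least material condition)
NO-GO = 88.6 + 0.38 = 88.98
spread = NO-GO - GO = 88.98 - 88.461 = 0.5190

0.5190


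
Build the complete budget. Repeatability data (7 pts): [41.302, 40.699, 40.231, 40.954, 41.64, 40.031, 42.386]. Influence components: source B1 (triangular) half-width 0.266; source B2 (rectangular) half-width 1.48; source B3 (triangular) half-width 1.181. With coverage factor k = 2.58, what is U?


mean = (41.302 + 40.699 + 40.231 + 40.954 + 41.64 + 40.031 + 42.386) / 7 = 41.03471429
s = sqrt(sum((x - mean)^2)/(n-1)) = 0.82020358
u_A = s / sqrt(n) = 0.82020358 / sqrt(7) = 0.31000781
u_B1 = 0.266 / sqrt(6) = 0.10859405
u_B2 = 1.48 / sqrt(3) = 0.8544784
u_B3 = 1.181 / sqrt(6) = 0.48214123
uc = sqrt(0.31000781^2 + 0.10859405^2 + 0.8544784^2 + 0.48214123^2) = 1.0346454
U = k * uc = 2.58 * 1.0346454
U = 2.6694

2.6694


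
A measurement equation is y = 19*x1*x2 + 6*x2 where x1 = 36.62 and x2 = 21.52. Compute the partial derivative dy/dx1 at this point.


y = 19*x1*x2 + 6*x2
dy/dx1 = 19*x2
Evaluate at x2 = 21.52: c1 = 19 * 21.52
c1 = 408.8800

408.8800


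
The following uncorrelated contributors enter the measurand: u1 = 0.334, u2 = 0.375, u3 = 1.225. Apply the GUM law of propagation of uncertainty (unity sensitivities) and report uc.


uc = sqrt(0.334^2 + 0.375^2 + 1.225^2)
uc = sqrt(1.752806)
uc = 1.3239

1.3239


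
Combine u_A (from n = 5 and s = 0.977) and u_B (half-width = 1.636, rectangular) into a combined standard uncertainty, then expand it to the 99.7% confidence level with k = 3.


u_A = s / sqrt(n) = 0.977 / sqrt(5) = 0.43692768
u_B = half_width / sqrt(3) = 1.636 / sqrt(3) = 0.94454504
uc = sqrt(u_A^2 + u_B^2) = sqrt(0.43692768^2 + 0.94454504^2) = 1.040707
U = k * uc = 3 * 1.040707
U = 3.1221

3.1221


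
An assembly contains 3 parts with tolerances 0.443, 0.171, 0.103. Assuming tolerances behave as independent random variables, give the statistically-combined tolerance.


RSS = sqrt(0.443^2 + 0.171^2 + 0.103^2)
= sqrt(0.236099)
= 0.4859

0.4859


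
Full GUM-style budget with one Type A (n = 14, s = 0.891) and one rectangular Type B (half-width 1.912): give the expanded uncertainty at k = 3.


u_A = s / sqrt(n) = 0.891 / sqrt(14) = 0.23812977
u_B = half_width / sqrt(3) = 1.912 / sqrt(3) = 1.1038937
uc = sqrt(u_A^2 + u_B^2) = sqrt(0.23812977^2 + 1.1038937^2) = 1.1292861
U = k * uc = 3 * 1.1292861
U = 3.3879

3.3879


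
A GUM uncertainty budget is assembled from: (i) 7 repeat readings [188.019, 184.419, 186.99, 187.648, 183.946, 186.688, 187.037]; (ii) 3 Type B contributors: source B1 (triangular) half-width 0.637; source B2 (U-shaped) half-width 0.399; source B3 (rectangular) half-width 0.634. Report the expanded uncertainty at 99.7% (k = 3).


mean = (188.019 + 184.419 + 186.99 + 187.648 + 183.946 + 186.688 + 187.037) / 7 = 186.3924286
s = sqrt(sum((x - mean)^2)/(n-1)) = 1.5791112
u_A = s / sqrt(n) = 1.5791112 / sqrt(7) = 0.59684793
u_B1 = 0.637 / sqrt(6) = 0.26005416
u_B2 = 0.399 / sqrt(2) = 0.28213561
u_B3 = 0.634 / sqrt(3) = 0.36604007
uc = sqrt(0.59684793^2 + 0.26005416^2 + 0.28213561^2 + 0.36604007^2) = 0.79839931
U = k * uc = 3 * 0.79839931
U = 2.3952

2.3952


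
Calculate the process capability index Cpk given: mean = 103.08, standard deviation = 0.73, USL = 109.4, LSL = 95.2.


Cpu = (USL - mean) / (3*sigma) = (109.4 - 103.08) / (3*0.73) = 2.8858
Cpl = (mean - LSL) / (3*sigma) = (103.08 - 95.2) / (3*0.73) = 3.5982
Cpk = min(Cpu, Cpl) = 2.8858

2.8858


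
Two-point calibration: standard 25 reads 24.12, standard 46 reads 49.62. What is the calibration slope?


slope = (y2 - y1) / (x2 - x1)
= (49.62 - 24.12) / (46 - 25)
= 25.5000 / 21
= 1.2143

1.2143


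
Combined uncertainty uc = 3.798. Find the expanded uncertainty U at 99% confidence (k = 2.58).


U = k * uc
U = 2.58 * 3.798
U = 9.7988

9.7988


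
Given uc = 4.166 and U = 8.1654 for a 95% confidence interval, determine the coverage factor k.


k = U / uc
k = 8.1654 / 4.166
k = 1.96

1.96


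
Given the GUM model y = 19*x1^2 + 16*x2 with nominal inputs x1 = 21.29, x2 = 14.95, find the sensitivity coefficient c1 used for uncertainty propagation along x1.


y = 19*x1^2 + 16*x2
dy/dx1 = 2*19*x1
Evaluate at x1 = 21.29: c1 = 38 * 21.29
c1 = 809.0200

809.0200


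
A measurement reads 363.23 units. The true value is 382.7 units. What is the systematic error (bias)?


Systematic error = measured - true
= 363.23 - 382.7
= -19.4700

-19.4700


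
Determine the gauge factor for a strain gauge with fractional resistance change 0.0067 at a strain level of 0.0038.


GF = (dR/R) / epsilon
= 0.0067 / 0.0038
= 1.7632

1.7632


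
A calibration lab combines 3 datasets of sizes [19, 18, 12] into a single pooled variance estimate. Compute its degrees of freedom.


nu = sum_i (n_i - 1)
nu = ((19 - 1) + (18 - 1) + (12 - 1))
nu = 18 + 17 + 11
nu = 46

46


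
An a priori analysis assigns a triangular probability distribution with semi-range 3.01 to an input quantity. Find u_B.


u_B = half_width / sqrt(6)
u_B = 3.01 / 2.4494897
u_B = 1.2288

1.2288


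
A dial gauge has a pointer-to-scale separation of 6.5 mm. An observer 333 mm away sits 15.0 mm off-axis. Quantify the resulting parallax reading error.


error = h * offset / d
= 6.5 * 15.0 / 333
= 0.2928

0.2928


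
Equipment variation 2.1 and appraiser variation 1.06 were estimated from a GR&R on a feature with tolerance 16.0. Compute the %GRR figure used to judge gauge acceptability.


GRR = sqrt(EV^2 + AV^2) = sqrt(2.1^2 + 1.06^2) = 2.3523605
%GRR = GRR / tol * 100 = 2.3523605 / 16.0 * 100
%GRR = 14.7023

14.7023


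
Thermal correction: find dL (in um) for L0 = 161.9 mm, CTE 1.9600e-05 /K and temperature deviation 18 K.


dL = L * alpha * dT
= 161.9 * 1.9600e-05 * 18
= 0.0571183 mm
dL_um = 0.0571183 * 1000 = 57.1183 um

57.1183


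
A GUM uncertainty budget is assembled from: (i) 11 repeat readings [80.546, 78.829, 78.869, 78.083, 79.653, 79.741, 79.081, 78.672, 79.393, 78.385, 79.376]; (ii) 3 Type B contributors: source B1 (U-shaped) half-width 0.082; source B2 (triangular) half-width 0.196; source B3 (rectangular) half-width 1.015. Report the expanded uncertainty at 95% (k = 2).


mean = (80.546 + 78.829 + 78.869 + 78.083 + 79.653 + 79.741 + 79.081 + 78.672 + 79.393 + 78.385 + 79.376) / 11 = 79.148
s = sqrt(sum((x - mean)^2)/(n-1)) = 0.692831
u_A = s / sqrt(n) = 0.692831 / sqrt(11) = 0.20889641
u_B1 = 0.082 / sqrt(2) = 0.057982756
u_B2 = 0.196 / sqrt(6) = 0.080016665
u_B3 = 1.015 / sqrt(3) = 0.58601052
uc = sqrt(0.20889641^2 + 0.057982756^2 + 0.080016665^2 + 0.58601052^2) = 0.62992913
U = k * uc = 2 * 0.62992913
U = 1.2599

1.2599


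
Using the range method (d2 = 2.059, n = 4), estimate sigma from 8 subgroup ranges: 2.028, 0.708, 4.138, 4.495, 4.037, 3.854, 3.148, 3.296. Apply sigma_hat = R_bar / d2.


R_bar = (2.028 + 0.708 + 4.138 + 4.495 + 4.037 + 3.854 + 3.148 + 3.296) / 8
R_bar = 25.704 / 8 = 3.213
sigma_hat = R_bar / d2 = 3.213 / 2.059 = 1.5605

1.5605


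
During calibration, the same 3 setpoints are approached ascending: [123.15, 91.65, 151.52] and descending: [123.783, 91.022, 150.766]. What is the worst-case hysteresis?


|123.15 - 123.783| = 0.6330
|91.65 - 91.022| = 0.6280
|151.52 - 150.766| = 0.7540
hysteresis = max(diffs) = 0.7540

0.7540


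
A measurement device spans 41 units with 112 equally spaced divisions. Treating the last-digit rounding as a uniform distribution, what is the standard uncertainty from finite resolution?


resolution = range / divisions
resolution = 41 / 112 = 0.36607143
u_res = resolution / (2*sqrt(3))
u_res = 0.36607143 / 3.4641016
u_res = 0.1057

0.1057


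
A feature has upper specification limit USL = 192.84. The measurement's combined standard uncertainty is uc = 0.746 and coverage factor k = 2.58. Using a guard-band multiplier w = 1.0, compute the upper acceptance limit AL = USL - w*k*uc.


U = k * uc = 2.58 * 0.746 = 1.92468
guard band g = w * U = 1.0 * 1.92468 = 1.92468
AL = USL - g = 192.84 - 1.92468
AL = 190.9153

190.9153


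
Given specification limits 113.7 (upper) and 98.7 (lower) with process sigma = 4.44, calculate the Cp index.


Cp = (USL - LSL) / (6 * sigma)
= (113.7 - 98.7) / (6 * 4.44)
= 15.0000 / 26.6400
= 0.5631

0.5631


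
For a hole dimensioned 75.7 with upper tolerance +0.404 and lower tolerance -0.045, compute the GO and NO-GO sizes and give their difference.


GO = nominal - lower_tol (smallest hole = maximum material condition)
GO = 75.7 - 0.045 = 75.655
NO-GO = nominal + upper_tol (largest hole = least material condition)
NO-GO = 75.7 + 0.404 = 76.104
spread = NO-GO - GO = 76.104 - 75.655 = 0.4490

0.4490


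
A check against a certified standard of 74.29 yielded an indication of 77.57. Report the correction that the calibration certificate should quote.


Correction = standard - reading
= 74.29 - 77.57
= -3.2800

-3.2800


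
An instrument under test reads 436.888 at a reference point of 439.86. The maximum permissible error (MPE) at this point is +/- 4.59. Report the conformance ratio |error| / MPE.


e = indication - reference = 436.888 - 439.86 = -2.9720
|e| = 2.9720
ratio = |e| / MPE = 2.9720 / 4.59
ratio = 0.6475

0.6475


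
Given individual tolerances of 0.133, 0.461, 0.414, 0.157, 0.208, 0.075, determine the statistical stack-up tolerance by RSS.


RSS = sqrt(0.133^2 + 0.461^2 + 0.414^2 + 0.157^2 + 0.208^2 + 0.075^2)
= sqrt(0.475144)
= 0.6893

0.6893


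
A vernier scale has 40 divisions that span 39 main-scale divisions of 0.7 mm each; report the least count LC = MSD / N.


LC = MSD / n_div
= 0.7 / 40
= 0.0175

0.0175


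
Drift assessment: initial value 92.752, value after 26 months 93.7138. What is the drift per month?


rate = (v2 - v1) / months
= (93.7138 - 92.752) / 26
= 0.9618 / 26
= 0.0370

0.0370


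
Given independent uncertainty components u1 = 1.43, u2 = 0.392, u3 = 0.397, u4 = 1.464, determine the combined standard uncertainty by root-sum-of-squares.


uc = sqrt(1.43^2 + 0.392^2 + 0.397^2 + 1.464^2)
uc = sqrt(4.499469)
uc = 2.1212

2.1212


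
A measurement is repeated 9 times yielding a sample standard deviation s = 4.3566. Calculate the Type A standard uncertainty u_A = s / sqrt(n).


u_A = s / sqrt(n)
u_A = 4.3566 / sqrt(9)
u_A = 4.3566 / 3
u_A = 1.4522

1.4522


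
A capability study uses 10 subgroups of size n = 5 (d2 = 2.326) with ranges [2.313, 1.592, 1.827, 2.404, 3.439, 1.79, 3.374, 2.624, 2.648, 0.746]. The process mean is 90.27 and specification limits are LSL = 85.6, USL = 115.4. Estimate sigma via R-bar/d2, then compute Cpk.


R_bar = (2.313 + 1.592 + 1.827 + 2.404 + 3.439 + 1.79 + 3.374 + 2.624 + 2.648 + 0.746) / 10 = 2.2757
sigma = R_bar / d2 = 2.2757 / 2.326 = 0.97837489
Cp = (USL - LSL)/(6*sigma) = (115.4 - 85.6)/(6*0.97837489) = 5.0764
Cpu = (115.4 - 90.27)/(3*0.97837489) = 8.5618
Cpl = (90.27 - 85.6)/(3*0.97837489) = 1.5911
Cpk = min(Cpu, Cpl) = 1.5911

1.5911


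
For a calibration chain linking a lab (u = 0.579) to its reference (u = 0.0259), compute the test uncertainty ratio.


TUR = u_lab / u_ref
= 0.579 / 0.0259
= 22.3552

22.3552


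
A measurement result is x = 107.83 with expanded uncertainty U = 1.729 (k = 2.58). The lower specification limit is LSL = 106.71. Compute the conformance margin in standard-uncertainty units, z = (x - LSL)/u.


u = U / k = 1.729 / 2.58 = 0.67015504
margin = |LSL - x| = |106.71 - 107.83| = 1.12
z = margin / u = 1.12 / 0.67015504
z = 1.6713

1.6713


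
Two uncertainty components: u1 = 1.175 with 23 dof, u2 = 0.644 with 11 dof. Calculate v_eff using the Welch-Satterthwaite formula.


uc = sqrt(u1^2 + u2^2) = sqrt(1.175^2 + 0.644^2) = 1.3399108
v_eff = uc^4 / (u1^4/v1 + u2^4/v2)
= 1.3399108^4 / (1.175^4/23 + 0.644^4/11)
= 3.2233209 / 0.098511922
v_eff = 32.7201

32.7201


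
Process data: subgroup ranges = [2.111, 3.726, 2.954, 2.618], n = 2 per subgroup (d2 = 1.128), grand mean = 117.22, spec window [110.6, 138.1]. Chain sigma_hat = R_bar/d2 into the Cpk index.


R_bar = (2.111 + 3.726 + 2.954 + 2.618) / 4 = 2.85225
sigma = R_bar / d2 = 2.85225 / 1.128 = 2.5285904
Cp = (USL - LSL)/(6*sigma) = (138.1 - 110.6)/(6*2.5285904) = 1.8126
Cpu = (138.1 - 117.22)/(3*2.5285904) = 2.7525
Cpl = (117.22 - 110.6)/(3*2.5285904) = 0.8727
Cpk = min(Cpu, Cpl) = 0.8727

0.8727


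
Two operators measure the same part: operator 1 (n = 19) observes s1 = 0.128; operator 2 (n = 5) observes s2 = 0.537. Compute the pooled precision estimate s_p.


s_p = sqrt(((n1-1)*s1^2 + (n2-1)*s2^2) / (n1+n2-2))
numerator = (19-1)*0.128^2 + (5-1)*0.537^2 = 0.294912 + 1.153476 = 1.448388
denominator = 19 + 5 - 2 = 22
s_p^2 = 1.448388 / 22 = 0.065835818
s_p = sqrt(0.065835818) = 0.2566

0.2566


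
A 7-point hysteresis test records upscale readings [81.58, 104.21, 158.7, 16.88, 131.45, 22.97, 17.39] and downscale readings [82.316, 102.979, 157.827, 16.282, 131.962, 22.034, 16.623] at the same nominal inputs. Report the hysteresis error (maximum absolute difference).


|81.58 - 82.316| = 0.7360
|104.21 - 102.979| = 1.2310
|158.7 - 157.827| = 0.8730
|16.88 - 16.282| = 0.5980
|131.45 - 131.962| = 0.5120
|22.97 - 22.034| = 0.9360
|17.39 - 16.623| = 0.7670
hysteresis = max(diffs) = 1.2310

1.2310


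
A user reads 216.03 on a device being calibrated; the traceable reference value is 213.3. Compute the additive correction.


Correction = standard - reading
= 213.3 - 216.03
= -2.7300

-2.7300


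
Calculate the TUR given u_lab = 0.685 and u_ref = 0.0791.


TUR = u_lab / u_ref
= 0.685 / 0.0791
= 8.6599

8.6599


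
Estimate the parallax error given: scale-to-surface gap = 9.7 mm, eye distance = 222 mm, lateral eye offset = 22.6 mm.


error = h * offset / d
= 9.7 * 22.6 / 222
= 0.9875

0.9875


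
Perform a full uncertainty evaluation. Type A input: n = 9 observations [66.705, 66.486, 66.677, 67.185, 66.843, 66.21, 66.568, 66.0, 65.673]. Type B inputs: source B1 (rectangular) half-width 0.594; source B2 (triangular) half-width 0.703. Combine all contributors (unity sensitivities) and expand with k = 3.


mean = (66.705 + 66.486 + 66.677 + 67.185 + 66.843 + 66.21 + 66.568 + 66.0 + 65.673) / 9 = 66.483
s = sqrt(sum((x - mean)^2)/(n-1)) = 0.45832248
u_A = s / sqrt(n) = 0.45832248 / sqrt(9) = 0.15277416
u_B1 = 0.594 / sqrt(3) = 0.34294606
u_B2 = 0.703 / sqrt(6) = 0.28699855
uc = sqrt(0.15277416^2 + 0.34294606^2 + 0.28699855^2) = 0.47256757
U = k * uc = 3 * 0.47256757
U = 1.4177

1.4177


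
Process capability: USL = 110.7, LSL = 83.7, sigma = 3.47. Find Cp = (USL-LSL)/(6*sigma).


Cp = (USL - LSL) / (6 * sigma)
= (110.7 - 83.7) / (6 * 3.47)
= 27.0000 / 20.8200
= 1.2968

1.2968


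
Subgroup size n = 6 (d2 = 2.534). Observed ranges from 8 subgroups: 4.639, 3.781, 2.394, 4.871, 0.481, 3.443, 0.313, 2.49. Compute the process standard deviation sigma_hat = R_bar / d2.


R_bar = (4.639 + 3.781 + 2.394 + 4.871 + 0.481 + 3.443 + 0.313 + 2.49) / 8
R_bar = 22.412 / 8 = 2.8015
sigma_hat = R_bar / d2 = 2.8015 / 2.534 = 1.1056

1.1056


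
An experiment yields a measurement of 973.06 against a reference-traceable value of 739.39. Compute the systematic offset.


Systematic error = measured - true
= 973.06 - 739.39
= 233.6700

233.6700


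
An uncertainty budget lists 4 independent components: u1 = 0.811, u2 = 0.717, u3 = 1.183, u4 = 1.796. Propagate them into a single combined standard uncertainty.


uc = sqrt(0.811^2 + 0.717^2 + 1.183^2 + 1.796^2)
uc = sqrt(5.796915)
uc = 2.4077

2.4077


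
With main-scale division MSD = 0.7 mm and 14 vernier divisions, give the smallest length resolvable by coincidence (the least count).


LC = MSD / n_div
= 0.7 / 14
= 0.0500

0.0500


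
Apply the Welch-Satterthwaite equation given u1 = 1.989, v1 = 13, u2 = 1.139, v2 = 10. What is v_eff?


uc = sqrt(u1^2 + u2^2) = sqrt(1.989^2 + 1.139^2) = 2.2920388
v_eff = uc^4 / (u1^4/v1 + u2^4/v2)
= 2.2920388^4 / (1.989^4/13 + 1.139^4/10)
= 27.598651 / 1.3722191
v_eff = 20.1124

20.1124


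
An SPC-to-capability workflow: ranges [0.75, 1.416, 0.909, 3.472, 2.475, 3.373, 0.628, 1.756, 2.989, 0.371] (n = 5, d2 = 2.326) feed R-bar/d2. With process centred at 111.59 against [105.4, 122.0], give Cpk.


R_bar = (0.75 + 1.416 + 0.909 + 3.472 + 2.475 + 3.373 + 0.628 + 1.756 + 2.989 + 0.371) / 10 = 1.8139
sigma = R_bar / d2 = 1.8139 / 2.326 = 0.77983663
Cp = (USL - LSL)/(6*sigma) = (122.0 - 105.4)/(6*0.77983663) = 3.5478
Cpu = (122.0 - 111.59)/(3*0.77983663) = 4.4496
Cpl = (111.59 - 105.4)/(3*0.77983663) = 2.6459
Cpk = min(Cpu, Cpl) = 2.6459

2.6459


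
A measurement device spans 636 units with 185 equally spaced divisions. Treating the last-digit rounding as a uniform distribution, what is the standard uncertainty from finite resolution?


resolution = range / divisions
resolution = 636 / 185 = 3.4378378
u_res = resolution / (2*sqrt(3))
u_res = 3.4378378 / 3.4641016
u_res = 0.9924

0.9924


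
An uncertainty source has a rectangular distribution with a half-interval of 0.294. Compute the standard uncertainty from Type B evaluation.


u_B = half_width / sqrt(3)
u_B = 0.294 / 1.7320508
u_B = 0.1697

0.1697


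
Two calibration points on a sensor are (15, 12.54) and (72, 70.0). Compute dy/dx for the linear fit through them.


slope = (y2 - y1) / (x2 - x1)
= (70.0 - 12.54) / (72 - 15)
= 57.4600 / 57
= 1.0081

1.0081


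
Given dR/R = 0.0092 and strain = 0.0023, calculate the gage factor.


GF = (dR/R) / epsilon
= 0.0092 / 0.0023
= 4.0000

4.0000


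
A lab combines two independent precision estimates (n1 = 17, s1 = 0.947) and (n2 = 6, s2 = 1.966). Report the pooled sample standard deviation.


s_p = sqrt(((n1-1)*s1^2 + (n2-1)*s2^2) / (n1+n2-2))
numerator = (17-1)*0.947^2 + (6-1)*1.966^2 = 14.348944 + 19.32578 = 33.674724
denominator = 17 + 6 - 2 = 21
s_p^2 = 33.674724 / 21 = 1.6035583
s_p = sqrt(1.6035583) = 1.2663

1.2663


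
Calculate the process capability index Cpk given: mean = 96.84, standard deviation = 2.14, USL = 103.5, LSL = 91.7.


Cpu = (USL - mean) / (3*sigma) = (103.5 - 96.84) / (3*2.14) = 1.0374
Cpl = (mean - LSL) / (3*sigma) = (96.84 - 91.7) / (3*2.14) = 0.8006
Cpk = min(Cpu, Cpl) = 0.8006

0.8006


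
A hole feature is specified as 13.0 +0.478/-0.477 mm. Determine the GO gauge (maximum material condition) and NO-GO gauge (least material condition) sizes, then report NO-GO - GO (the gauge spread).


GO = nominal - lower_tol (smallest hole = maximum material condition)
GO = 13.0 - 0.477 = 12.523
NO-GO = nominal + upper_tol (largest hole = least material condition)
NO-GO = 13.0 + 0.478 = 13.478
spread = NO-GO - GO = 13.478 - 12.523 = 0.9550

0.9550


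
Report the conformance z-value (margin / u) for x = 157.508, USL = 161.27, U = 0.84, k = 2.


u = U / k = 0.84 / 2 = 0.42
margin = |USL - x| = |161.27 - 157.508| = 3.762
z = margin / u = 3.762 / 0.42
z = 8.9571

8.9571


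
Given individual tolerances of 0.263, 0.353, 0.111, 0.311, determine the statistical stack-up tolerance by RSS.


RSS = sqrt(0.263^2 + 0.353^2 + 0.111^2 + 0.311^2)
= sqrt(0.30282)
= 0.5503

0.5503


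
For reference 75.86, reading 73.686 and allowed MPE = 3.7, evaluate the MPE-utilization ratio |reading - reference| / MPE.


e = indication - reference = 73.686 - 75.86 = -2.1740
|e| = 2.1740
ratio = |e| / MPE = 2.1740 / 3.7
ratio = 0.5876

0.5876


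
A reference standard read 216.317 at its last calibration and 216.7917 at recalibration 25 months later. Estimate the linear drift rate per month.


rate = (v2 - v1) / months
= (216.7917 - 216.317) / 25
= 0.4747 / 25
= 0.0190

0.0190


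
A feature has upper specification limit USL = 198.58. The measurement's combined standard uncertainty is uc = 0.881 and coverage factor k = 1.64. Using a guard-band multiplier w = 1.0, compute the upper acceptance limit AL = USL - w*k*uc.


U = k * uc = 1.64 * 0.881 = 1.44484
guard band g = w * U = 1.0 * 1.44484 = 1.44484
AL = USL - g = 198.58 - 1.44484
AL = 197.1352

197.1352


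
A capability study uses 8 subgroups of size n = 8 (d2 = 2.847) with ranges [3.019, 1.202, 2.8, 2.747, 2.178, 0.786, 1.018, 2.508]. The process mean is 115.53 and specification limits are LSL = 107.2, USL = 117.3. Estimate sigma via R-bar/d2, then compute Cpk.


R_bar = (3.019 + 1.202 + 2.8 + 2.747 + 2.178 + 0.786 + 1.018 + 2.508) / 8 = 2.03225
sigma = R_bar / d2 = 2.03225 / 2.847 = 0.71382157
Cp = (USL - LSL)/(6*sigma) = (117.3 - 107.2)/(6*0.71382157) = 2.3582
Cpu = (117.3 - 115.53)/(3*0.71382157) = 0.8265
Cpl = (115.53 - 107.2)/(3*0.71382157) = 3.8899
Cpk = min(Cpu, Cpl) = 0.8265

0.8265


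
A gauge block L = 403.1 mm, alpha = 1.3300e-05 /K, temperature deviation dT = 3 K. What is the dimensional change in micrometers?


dL = L * alpha * dT
= 403.1 * 1.3300e-05 * 3
= 0.0160837 mm
dL_um = 0.0160837 * 1000 = 16.0837 um

16.0837


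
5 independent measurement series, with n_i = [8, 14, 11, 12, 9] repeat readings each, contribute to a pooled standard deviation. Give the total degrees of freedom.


nu = sum_i (n_i - 1)
nu = ((8 - 1) + (14 - 1) + (11 - 1) + (12 - 1) + (9 - 1))
nu = 7 + 13 + 10 + 11 + 8
nu = 49

49


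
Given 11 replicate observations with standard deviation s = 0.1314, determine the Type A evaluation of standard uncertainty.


u_A = s / sqrt(n)
u_A = 0.1314 / sqrt(11)
u_A = 0.1314 / 3.3166248
u_A = 0.0396

0.0396


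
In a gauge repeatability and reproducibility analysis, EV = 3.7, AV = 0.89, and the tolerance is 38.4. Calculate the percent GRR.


GRR = sqrt(EV^2 + AV^2) = sqrt(3.7^2 + 0.89^2) = 3.8055354
%GRR = GRR / tol * 100 = 3.8055354 / 38.4 * 100
%GRR = 9.9102

9.9102


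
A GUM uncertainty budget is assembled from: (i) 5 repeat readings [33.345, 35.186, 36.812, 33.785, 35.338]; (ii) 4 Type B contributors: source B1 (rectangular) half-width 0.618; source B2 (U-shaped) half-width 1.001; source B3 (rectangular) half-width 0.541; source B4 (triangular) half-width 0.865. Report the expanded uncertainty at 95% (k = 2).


mean = (33.345 + 35.186 + 36.812 + 33.785 + 35.338) / 5 = 34.8932
s = sqrt(sum((x - mean)^2)/(n-1)) = 1.3775343
u_A = s / sqrt(n) = 1.3775343 / sqrt(5) = 0.61605207
u_B1 = 0.618 / sqrt(3) = 0.35680247
u_B2 = 1.001 / sqrt(2) = 0.70781389
u_B3 = 0.541 / sqrt(3) = 0.3123465
u_B4 = 0.865 / sqrt(6) = 0.35313477
uc = sqrt(0.61605207^2 + 0.35680247^2 + 0.70781389^2 + 0.3123465^2 + 0.35313477^2) = 1.1090956
U = k * uc = 2 * 1.1090956
U = 2.2182

2.2182


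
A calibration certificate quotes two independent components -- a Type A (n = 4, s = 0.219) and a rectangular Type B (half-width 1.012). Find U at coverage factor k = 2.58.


u_A = s / sqrt(n) = 0.219 / sqrt(4) = 0.1095
u_B = half_width / sqrt(3) = 1.012 / sqrt(3) = 0.58427847
uc = sqrt(u_A^2 + u_B^2) = sqrt(0.1095^2 + 0.58427847^2) = 0.59445065
U = k * uc = 2.58 * 0.59445065
U = 1.5337

1.5337


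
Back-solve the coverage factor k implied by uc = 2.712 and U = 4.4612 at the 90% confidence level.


k = U / uc
k = 4.4612 / 2.712
k = 1.645

1.645


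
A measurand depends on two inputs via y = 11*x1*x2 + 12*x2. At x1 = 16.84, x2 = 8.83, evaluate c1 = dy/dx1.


y = 11*x1*x2 + 12*x2
dy/dx1 = 11*x2
Evaluate at x2 = 8.83: c1 = 11 * 8.83
c1 = 97.1300

97.1300


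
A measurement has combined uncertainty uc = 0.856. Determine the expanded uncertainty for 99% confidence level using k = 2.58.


U = k * uc
U = 2.58 * 0.856
U = 2.2085

2.2085


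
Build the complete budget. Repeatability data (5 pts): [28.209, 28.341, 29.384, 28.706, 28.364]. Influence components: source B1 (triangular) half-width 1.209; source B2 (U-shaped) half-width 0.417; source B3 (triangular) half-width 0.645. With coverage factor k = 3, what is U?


mean = (28.209 + 28.341 + 29.384 + 28.706 + 28.364) / 5 = 28.6008
s = sqrt(sum((x - mean)^2)/(n-1)) = 0.47474909
u_A = s / sqrt(n) = 0.47474909 / sqrt(5) = 0.21231425
u_B1 = 1.209 / sqrt(6) = 0.49357218
u_B2 = 0.417 / sqrt(2) = 0.29486353
u_B3 = 0.645 / sqrt(6) = 0.26332015
uc = sqrt(0.21231425^2 + 0.49357218^2 + 0.29486353^2 + 0.26332015^2) = 0.66706285
U = k * uc = 3 * 0.66706285
U = 2.0012

2.0012


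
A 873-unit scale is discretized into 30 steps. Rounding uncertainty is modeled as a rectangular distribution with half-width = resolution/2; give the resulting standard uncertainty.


resolution = range / divisions
resolution = 873 / 30 = 29.1
u_res = resolution / (2*sqrt(3))
u_res = 29.1 / 3.4641016
u_res = 8.4004

8.4004


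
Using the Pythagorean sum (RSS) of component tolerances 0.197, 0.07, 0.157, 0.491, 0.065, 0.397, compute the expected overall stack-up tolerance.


RSS = sqrt(0.197^2 + 0.07^2 + 0.157^2 + 0.491^2 + 0.065^2 + 0.397^2)
= sqrt(0.471273)
= 0.6865

0.6865


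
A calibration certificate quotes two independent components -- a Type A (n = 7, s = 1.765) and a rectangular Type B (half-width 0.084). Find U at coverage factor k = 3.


u_A = s / sqrt(n) = 1.765 / sqrt(7) = 0.66710729
u_B = half_width / sqrt(3) = 0.084 / sqrt(3) = 0.048497423
uc = sqrt(u_A^2 + u_B^2) = sqrt(0.66710729^2 + 0.048497423^2) = 0.6688678
U = k * uc = 3 * 0.6688678
U = 2.0066

2.0066


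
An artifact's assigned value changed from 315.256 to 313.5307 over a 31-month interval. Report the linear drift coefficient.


rate = (v2 - v1) / months
= (313.5307 - 315.256) / 31
= -1.7253 / 31
= -0.0557

-0.0557


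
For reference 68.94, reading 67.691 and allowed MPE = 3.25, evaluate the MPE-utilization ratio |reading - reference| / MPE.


e = indication - reference = 67.691 - 68.94 = -1.2490
|e| = 1.2490
ratio = |e| / MPE = 1.2490 / 3.25
ratio = 0.3843

0.3843


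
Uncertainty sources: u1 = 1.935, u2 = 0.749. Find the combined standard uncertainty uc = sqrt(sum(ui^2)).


uc = sqrt(1.935^2 + 0.749^2)
uc = sqrt(4.305226)
uc = 2.0749

2.0749


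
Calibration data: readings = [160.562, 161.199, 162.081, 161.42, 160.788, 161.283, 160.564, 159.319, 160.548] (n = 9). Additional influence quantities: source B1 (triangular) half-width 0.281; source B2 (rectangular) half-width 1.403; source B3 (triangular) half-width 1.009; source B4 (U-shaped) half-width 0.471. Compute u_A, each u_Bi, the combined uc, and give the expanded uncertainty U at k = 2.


mean = (160.562 + 161.199 + 162.081 + 161.42 + 160.788 + 161.283 + 160.564 + 159.319 + 160.548) / 9 = 160.8626667
s = sqrt(sum((x - mean)^2)/(n-1)) = 0.77070228
u_A = s / sqrt(n) = 0.77070228 / sqrt(9) = 0.25690076
u_B1 = 0.281 / sqrt(6) = 0.11471777
u_B2 = 1.403 / sqrt(3) = 0.81002243
u_B3 = 1.009 / sqrt(6) = 0.41192253
u_B4 = 0.471 / sqrt(2) = 0.33304729
uc = sqrt(0.25690076^2 + 0.11471777^2 + 0.81002243^2 + 0.41192253^2 + 0.33304729^2) = 1.0079163
U = k * uc = 2 * 1.0079163
U = 2.0158

2.0158


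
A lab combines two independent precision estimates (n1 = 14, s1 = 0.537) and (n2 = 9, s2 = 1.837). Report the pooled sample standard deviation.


s_p = sqrt(((n1-1)*s1^2 + (n2-1)*s2^2) / (n1+n2-2))
numerator = (14-1)*0.537^2 + (9-1)*1.837^2 = 3.748797 + 26.996552 = 30.745349
denominator = 14 + 9 - 2 = 21
s_p^2 = 30.745349 / 21 = 1.4640642
s_p = sqrt(1.4640642) = 1.2100

1.2100


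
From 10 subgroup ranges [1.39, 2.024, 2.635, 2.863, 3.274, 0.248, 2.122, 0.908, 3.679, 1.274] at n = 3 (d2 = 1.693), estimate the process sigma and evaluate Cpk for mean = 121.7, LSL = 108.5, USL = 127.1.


R_bar = (1.39 + 2.024 + 2.635 + 2.863 + 3.274 + 0.248 + 2.122 + 0.908 + 3.679 + 1.274) / 10 = 2.0417
sigma = R_bar / d2 = 2.0417 / 1.693 = 1.2059657
Cp = (USL - LSL)/(6*sigma) = (127.1 - 108.5)/(6*1.2059657) = 2.5706
Cpu = (127.1 - 121.7)/(3*1.2059657) = 1.4926
Cpl = (121.7 - 108.5)/(3*1.2059657) = 3.6485
Cpk = min(Cpu, Cpl) = 1.4926

1.4926


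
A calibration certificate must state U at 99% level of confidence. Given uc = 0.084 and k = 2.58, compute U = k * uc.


U = k * uc
U = 2.58 * 0.084
U = 0.2167

0.2167


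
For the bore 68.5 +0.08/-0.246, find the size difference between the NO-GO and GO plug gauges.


GO = nominal - lower_tol (smallest hole = maximum material condition)
GO = 68.5 - 0.246 = 68.254
NO-GO = nominal + upper_tol (largest hole = least material condition)
NO-GO = 68.5 + 0.08 = 68.58
spread = NO-GO - GO = 68.58 - 68.254 = 0.3260

0.3260


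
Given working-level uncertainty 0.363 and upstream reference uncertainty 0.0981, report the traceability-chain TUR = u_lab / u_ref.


TUR = u_lab / u_ref
= 0.363 / 0.0981
= 3.7003

3.7003


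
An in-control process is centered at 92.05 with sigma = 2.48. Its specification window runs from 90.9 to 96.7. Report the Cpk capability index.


Cpu = (USL - mean) / (3*sigma) = (96.7 - 92.05) / (3*2.48) = 0.6250
Cpl = (mean - LSL) / (3*sigma) = (92.05 - 90.9) / (3*2.48) = 0.1546
Cpk = min(Cpu, Cpl) = 0.1546

0.1546


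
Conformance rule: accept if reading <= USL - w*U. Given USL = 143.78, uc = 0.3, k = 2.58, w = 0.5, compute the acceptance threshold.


U = k * uc = 2.58 * 0.3 = 0.774
guard band g = w * U = 0.5 * 0.774 = 0.387
AL = USL - g = 143.78 - 0.387
AL = 143.3930

143.3930


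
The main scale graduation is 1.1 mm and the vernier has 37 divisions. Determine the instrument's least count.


LC = MSD / n_div
= 1.1 / 37
= 0.0297

0.0297


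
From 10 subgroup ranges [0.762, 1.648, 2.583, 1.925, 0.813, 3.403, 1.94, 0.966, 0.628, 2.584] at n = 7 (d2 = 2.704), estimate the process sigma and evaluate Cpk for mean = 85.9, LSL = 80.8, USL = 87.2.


R_bar = (0.762 + 1.648 + 2.583 + 1.925 + 0.813 + 3.403 + 1.94 + 0.966 + 0.628 + 2.584) / 10 = 1.7252
sigma = R_bar / d2 = 1.7252 / 2.704 = 0.63801775
Cp = (USL - LSL)/(6*sigma) = (87.2 - 80.8)/(6*0.63801775) = 1.6718
Cpu = (87.2 - 85.9)/(3*0.63801775) = 0.6792
Cpl = (85.9 - 80.8)/(3*0.63801775) = 2.6645
Cpk = min(Cpu, Cpl) = 0.6792

0.6792


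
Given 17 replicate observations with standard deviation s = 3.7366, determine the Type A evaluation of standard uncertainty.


u_A = s / sqrt(n)
u_A = 3.7366 / sqrt(17)
u_A = 3.7366 / 4.1231056
u_A = 0.9063

0.9063


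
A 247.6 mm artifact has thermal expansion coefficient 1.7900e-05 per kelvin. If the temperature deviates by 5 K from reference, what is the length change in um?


dL = L * alpha * dT
= 247.6 * 1.7900e-05 * 5
= 0.0221602 mm
dL_um = 0.0221602 * 1000 = 22.1602 um

22.1602


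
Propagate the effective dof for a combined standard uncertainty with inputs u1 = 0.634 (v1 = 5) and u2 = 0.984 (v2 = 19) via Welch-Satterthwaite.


uc = sqrt(u1^2 + u2^2) = sqrt(0.634^2 + 0.984^2) = 1.1705605
v_eff = uc^4 / (u1^4/v1 + u2^4/v2)
= 1.1705605^4 / (0.634^4/5 + 0.984^4/19)
= 1.8774806 / 0.081656866
v_eff = 22.9923

22.9923


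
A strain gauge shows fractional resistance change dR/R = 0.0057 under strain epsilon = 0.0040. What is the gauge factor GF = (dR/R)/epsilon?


GF = (dR/R) / epsilon
= 0.0057 / 0.0040
= 1.4250

1.4250


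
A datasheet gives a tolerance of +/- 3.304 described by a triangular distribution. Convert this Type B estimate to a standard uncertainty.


u_B = half_width / sqrt(6)
u_B = 3.304 / 2.4494897
u_B = 1.3489

1.3489


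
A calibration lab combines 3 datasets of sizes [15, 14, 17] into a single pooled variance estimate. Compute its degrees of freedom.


nu = sum_i (n_i - 1)
nu = ((15 - 1) + (14 - 1) + (17 - 1))
nu = 14 + 13 + 16
nu = 43

43


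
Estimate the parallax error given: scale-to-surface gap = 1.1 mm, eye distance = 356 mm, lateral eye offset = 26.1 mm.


error = h * offset / d
= 1.1 * 26.1 / 356
= 0.0806

0.0806


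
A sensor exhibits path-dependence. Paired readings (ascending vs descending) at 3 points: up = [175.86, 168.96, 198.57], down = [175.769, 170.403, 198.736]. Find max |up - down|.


|175.86 - 175.769| = 0.0910
|168.96 - 170.403| = 1.4430
|198.57 - 198.736| = 0.1660
hysteresis = max(diffs) = 1.4430

1.4430


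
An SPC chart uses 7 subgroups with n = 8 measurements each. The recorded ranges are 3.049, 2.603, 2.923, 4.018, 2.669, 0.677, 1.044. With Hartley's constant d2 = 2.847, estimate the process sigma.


R_bar = (3.049 + 2.603 + 2.923 + 4.018 + 2.669 + 0.677 + 1.044) / 7
R_bar = 16.983 / 7 = 2.4261429
sigma_hat = R_bar / d2 = 2.4261429 / 2.847 = 0.8522

0.8522


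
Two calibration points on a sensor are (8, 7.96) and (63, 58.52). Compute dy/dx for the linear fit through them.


slope = (y2 - y1) / (x2 - x1)
= (58.52 - 7.96) / (63 - 8)
= 50.5600 / 55
= 0.9193

0.9193


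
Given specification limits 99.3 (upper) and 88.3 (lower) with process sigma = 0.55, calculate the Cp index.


Cp = (USL - LSL) / (6 * sigma)
= (99.3 - 88.3) / (6 * 0.55)
= 11.0000 / 3.3000
= 3.3333

3.3333


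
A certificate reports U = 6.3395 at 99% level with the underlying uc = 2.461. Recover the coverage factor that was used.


k = U / uc
k = 6.3395 / 2.461
k = 2.576

2.576


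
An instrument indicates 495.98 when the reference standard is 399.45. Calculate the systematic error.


Systematic error = measured - true
= 495.98 - 399.45
= 96.5300

96.5300


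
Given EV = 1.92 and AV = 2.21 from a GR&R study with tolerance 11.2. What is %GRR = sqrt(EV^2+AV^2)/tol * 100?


GRR = sqrt(EV^2 + AV^2) = sqrt(1.92^2 + 2.21^2) = 2.9275416
%GRR = GRR / tol * 100 = 2.9275416 / 11.2 * 100
%GRR = 26.1388

26.1388


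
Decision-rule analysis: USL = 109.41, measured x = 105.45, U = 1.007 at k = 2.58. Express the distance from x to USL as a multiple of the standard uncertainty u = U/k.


u = U / k = 1.007 / 2.58 = 0.39031008
margin = |USL - x| = |109.41 - 105.45| = 3.96
z = margin / u = 3.96 / 0.39031008
z = 10.1458

10.1458


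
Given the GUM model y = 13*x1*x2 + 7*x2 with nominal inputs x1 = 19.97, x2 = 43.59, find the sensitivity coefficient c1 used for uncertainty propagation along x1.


y = 13*x1*x2 + 7*x2
dy/dx1 = 13*x2
Evaluate at x2 = 43.59: c1 = 13 * 43.59
c1 = 566.6700

566.6700


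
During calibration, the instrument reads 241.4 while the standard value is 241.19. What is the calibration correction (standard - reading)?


Correction = standard - reading
= 241.19 - 241.4
= -0.2100

-0.2100


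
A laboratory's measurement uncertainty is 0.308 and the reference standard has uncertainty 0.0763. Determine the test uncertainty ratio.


TUR = u_lab / u_ref
= 0.308 / 0.0763
= 4.0367

4.0367


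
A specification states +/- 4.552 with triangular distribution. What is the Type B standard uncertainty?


u_B = half_width / sqrt(6)
u_B = 4.552 / 2.4494897
u_B = 1.8583

1.8583


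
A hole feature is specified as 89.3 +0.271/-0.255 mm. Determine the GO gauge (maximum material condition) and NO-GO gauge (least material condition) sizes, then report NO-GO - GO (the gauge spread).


GO = nominal - lower_tol (smallest hole = maximum material condition)
GO = 89.3 - 0.255 = 89.045
NO-GO = nominal + upper_tol (largest hole = least material condition)
NO-GO = 89.3 + 0.271 = 89.571
spread = NO-GO - GO = 89.571 - 89.045 = 0.5260

0.5260


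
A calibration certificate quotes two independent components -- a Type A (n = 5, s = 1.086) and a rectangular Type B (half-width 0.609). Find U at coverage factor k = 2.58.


u_A = s / sqrt(n) = 1.086 / sqrt(5) = 0.48567396
u_B = half_width / sqrt(3) = 0.609 / sqrt(3) = 0.35160631
uc = sqrt(u_A^2 + u_B^2) = sqrt(0.48567396^2 + 0.35160631^2) = 0.59958835
U = k * uc = 2.58 * 0.59958835
U = 1.5469

1.5469


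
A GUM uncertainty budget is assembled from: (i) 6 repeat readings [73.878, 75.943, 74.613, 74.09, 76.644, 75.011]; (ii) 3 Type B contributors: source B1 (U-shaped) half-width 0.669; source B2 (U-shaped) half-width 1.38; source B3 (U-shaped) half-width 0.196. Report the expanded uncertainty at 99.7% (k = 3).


mean = (73.878 + 75.943 + 74.613 + 74.09 + 76.644 + 75.011) / 6 = 75.02983333
s = sqrt(sum((x - mean)^2)/(n-1)) = 1.0792144
u_A = s / sqrt(n) = 1.0792144 / sqrt(6) = 0.44058743
u_B1 = 0.669 / sqrt(2) = 0.47305444
u_B2 = 1.38 / sqrt(2) = 0.97580736
u_B3 = 0.196 / sqrt(2) = 0.13859293
uc = sqrt(0.44058743^2 + 0.47305444^2 + 0.97580736^2 + 0.13859293^2) = 1.1786882
U = k * uc = 3 * 1.1786882
U = 3.5361

3.5361


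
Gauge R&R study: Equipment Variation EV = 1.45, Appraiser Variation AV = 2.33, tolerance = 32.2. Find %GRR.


GRR = sqrt(EV^2 + AV^2) = sqrt(1.45^2 + 2.33^2) = 2.7443396
%GRR = GRR / tol * 100 = 2.7443396 / 32.2 * 100
%GRR = 8.5228

8.5228


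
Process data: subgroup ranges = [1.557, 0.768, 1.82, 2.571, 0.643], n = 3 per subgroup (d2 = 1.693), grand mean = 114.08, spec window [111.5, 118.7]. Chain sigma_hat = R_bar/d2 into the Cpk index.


R_bar = (1.557 + 0.768 + 1.82 + 2.571 + 0.643) / 5 = 1.4718
sigma = R_bar / d2 = 1.4718 / 1.693 = 0.86934436
Cp = (USL - LSL)/(6*sigma) = (118.7 - 111.5)/(6*0.86934436) = 1.3804
Cpu = (118.7 - 114.08)/(3*0.86934436) = 1.7714
Cpl = (114.08 - 111.5)/(3*0.86934436) = 0.9893
Cpk = min(Cpu, Cpl) = 0.9893

0.9893


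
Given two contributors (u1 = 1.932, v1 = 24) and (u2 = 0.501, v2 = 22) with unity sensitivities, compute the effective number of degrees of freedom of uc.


uc = sqrt(u1^2 + u2^2) = sqrt(1.932^2 + 0.501^2) = 1.9959021
v_eff = uc^4 / (u1^4/v1 + u2^4/v2)
= 1.9959021^4 / (1.932^4/24 + 0.501^4/22)
= 15.86927 / 0.58338378
v_eff = 27.2021

27.2021


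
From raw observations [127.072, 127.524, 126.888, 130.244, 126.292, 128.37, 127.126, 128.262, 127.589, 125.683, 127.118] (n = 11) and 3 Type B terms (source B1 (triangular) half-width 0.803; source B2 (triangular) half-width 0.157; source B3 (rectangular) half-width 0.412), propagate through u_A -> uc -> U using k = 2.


mean = (127.072 + 127.524 + 126.888 + 130.244 + 126.292 + 128.37 + 127.126 + 128.262 + 127.589 + 125.683 + 127.118) / 11 = 127.4698182
s = sqrt(sum((x - mean)^2)/(n-1)) = 1.2029064
u_A = s / sqrt(n) = 1.2029064 / sqrt(11) = 0.36268993
u_B1 = 0.803 / sqrt(6) = 0.32782338
u_B2 = 0.157 / sqrt(6) = 0.064094982
u_B3 = 0.412 / sqrt(3) = 0.23786831
uc = sqrt(0.36268993^2 + 0.32782338^2 + 0.064094982^2 + 0.23786831^2) = 0.54745014
U = k * uc = 2 * 0.54745014
U = 1.0949

1.0949


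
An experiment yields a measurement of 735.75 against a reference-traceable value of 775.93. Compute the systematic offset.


Systematic error = measured - true
= 735.75 - 775.93
= -40.1800

-40.1800
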